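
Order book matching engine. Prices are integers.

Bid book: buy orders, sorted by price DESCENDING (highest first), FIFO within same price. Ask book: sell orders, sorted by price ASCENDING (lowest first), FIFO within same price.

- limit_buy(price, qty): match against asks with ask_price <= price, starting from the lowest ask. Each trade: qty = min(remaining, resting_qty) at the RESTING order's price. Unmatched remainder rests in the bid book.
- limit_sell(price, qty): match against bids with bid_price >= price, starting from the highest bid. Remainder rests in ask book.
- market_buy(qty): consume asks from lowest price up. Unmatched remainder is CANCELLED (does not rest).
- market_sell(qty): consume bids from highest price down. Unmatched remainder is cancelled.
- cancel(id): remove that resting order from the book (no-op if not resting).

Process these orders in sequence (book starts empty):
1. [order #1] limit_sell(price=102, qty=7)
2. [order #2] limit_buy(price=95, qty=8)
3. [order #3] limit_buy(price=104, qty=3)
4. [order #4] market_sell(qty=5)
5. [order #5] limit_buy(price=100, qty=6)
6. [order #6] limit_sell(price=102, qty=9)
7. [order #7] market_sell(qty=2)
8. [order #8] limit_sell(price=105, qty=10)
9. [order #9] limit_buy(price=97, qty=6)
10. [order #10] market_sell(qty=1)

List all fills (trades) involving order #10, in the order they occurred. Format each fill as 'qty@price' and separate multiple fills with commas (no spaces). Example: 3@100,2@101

Answer: 1@100

Derivation:
After op 1 [order #1] limit_sell(price=102, qty=7): fills=none; bids=[-] asks=[#1:7@102]
After op 2 [order #2] limit_buy(price=95, qty=8): fills=none; bids=[#2:8@95] asks=[#1:7@102]
After op 3 [order #3] limit_buy(price=104, qty=3): fills=#3x#1:3@102; bids=[#2:8@95] asks=[#1:4@102]
After op 4 [order #4] market_sell(qty=5): fills=#2x#4:5@95; bids=[#2:3@95] asks=[#1:4@102]
After op 5 [order #5] limit_buy(price=100, qty=6): fills=none; bids=[#5:6@100 #2:3@95] asks=[#1:4@102]
After op 6 [order #6] limit_sell(price=102, qty=9): fills=none; bids=[#5:6@100 #2:3@95] asks=[#1:4@102 #6:9@102]
After op 7 [order #7] market_sell(qty=2): fills=#5x#7:2@100; bids=[#5:4@100 #2:3@95] asks=[#1:4@102 #6:9@102]
After op 8 [order #8] limit_sell(price=105, qty=10): fills=none; bids=[#5:4@100 #2:3@95] asks=[#1:4@102 #6:9@102 #8:10@105]
After op 9 [order #9] limit_buy(price=97, qty=6): fills=none; bids=[#5:4@100 #9:6@97 #2:3@95] asks=[#1:4@102 #6:9@102 #8:10@105]
After op 10 [order #10] market_sell(qty=1): fills=#5x#10:1@100; bids=[#5:3@100 #9:6@97 #2:3@95] asks=[#1:4@102 #6:9@102 #8:10@105]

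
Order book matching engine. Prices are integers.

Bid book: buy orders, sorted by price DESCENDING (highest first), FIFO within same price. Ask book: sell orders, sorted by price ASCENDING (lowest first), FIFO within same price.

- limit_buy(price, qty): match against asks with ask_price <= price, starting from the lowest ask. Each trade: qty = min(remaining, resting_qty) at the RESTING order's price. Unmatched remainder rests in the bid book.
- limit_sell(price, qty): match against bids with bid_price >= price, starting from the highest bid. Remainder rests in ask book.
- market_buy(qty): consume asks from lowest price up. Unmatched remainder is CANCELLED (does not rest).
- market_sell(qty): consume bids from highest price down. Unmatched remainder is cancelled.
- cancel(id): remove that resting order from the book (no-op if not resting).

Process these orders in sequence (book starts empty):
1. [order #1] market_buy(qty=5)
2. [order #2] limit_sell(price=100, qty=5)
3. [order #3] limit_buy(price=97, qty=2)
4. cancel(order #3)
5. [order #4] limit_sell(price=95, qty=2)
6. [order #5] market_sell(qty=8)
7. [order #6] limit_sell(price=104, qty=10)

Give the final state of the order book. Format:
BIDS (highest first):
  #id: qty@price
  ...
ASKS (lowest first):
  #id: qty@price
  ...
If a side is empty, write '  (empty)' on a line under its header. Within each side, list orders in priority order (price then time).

After op 1 [order #1] market_buy(qty=5): fills=none; bids=[-] asks=[-]
After op 2 [order #2] limit_sell(price=100, qty=5): fills=none; bids=[-] asks=[#2:5@100]
After op 3 [order #3] limit_buy(price=97, qty=2): fills=none; bids=[#3:2@97] asks=[#2:5@100]
After op 4 cancel(order #3): fills=none; bids=[-] asks=[#2:5@100]
After op 5 [order #4] limit_sell(price=95, qty=2): fills=none; bids=[-] asks=[#4:2@95 #2:5@100]
After op 6 [order #5] market_sell(qty=8): fills=none; bids=[-] asks=[#4:2@95 #2:5@100]
After op 7 [order #6] limit_sell(price=104, qty=10): fills=none; bids=[-] asks=[#4:2@95 #2:5@100 #6:10@104]

Answer: BIDS (highest first):
  (empty)
ASKS (lowest first):
  #4: 2@95
  #2: 5@100
  #6: 10@104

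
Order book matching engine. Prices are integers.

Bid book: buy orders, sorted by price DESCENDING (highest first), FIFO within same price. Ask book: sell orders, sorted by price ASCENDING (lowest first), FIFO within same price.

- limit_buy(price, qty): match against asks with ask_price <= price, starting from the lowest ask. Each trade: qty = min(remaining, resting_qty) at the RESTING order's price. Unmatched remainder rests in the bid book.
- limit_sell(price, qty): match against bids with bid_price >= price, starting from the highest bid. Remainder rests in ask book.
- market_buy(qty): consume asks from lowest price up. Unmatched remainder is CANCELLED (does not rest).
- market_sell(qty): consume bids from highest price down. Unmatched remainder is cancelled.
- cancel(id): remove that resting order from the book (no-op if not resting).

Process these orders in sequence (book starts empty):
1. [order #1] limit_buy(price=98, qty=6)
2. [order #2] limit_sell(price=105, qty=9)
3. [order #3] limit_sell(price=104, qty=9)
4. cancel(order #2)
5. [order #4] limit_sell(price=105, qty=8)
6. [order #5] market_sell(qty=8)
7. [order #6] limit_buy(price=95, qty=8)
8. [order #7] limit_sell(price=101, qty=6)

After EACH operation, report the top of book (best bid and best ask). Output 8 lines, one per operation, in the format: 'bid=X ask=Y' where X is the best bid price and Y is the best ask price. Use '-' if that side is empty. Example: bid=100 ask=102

Answer: bid=98 ask=-
bid=98 ask=105
bid=98 ask=104
bid=98 ask=104
bid=98 ask=104
bid=- ask=104
bid=95 ask=104
bid=95 ask=101

Derivation:
After op 1 [order #1] limit_buy(price=98, qty=6): fills=none; bids=[#1:6@98] asks=[-]
After op 2 [order #2] limit_sell(price=105, qty=9): fills=none; bids=[#1:6@98] asks=[#2:9@105]
After op 3 [order #3] limit_sell(price=104, qty=9): fills=none; bids=[#1:6@98] asks=[#3:9@104 #2:9@105]
After op 4 cancel(order #2): fills=none; bids=[#1:6@98] asks=[#3:9@104]
After op 5 [order #4] limit_sell(price=105, qty=8): fills=none; bids=[#1:6@98] asks=[#3:9@104 #4:8@105]
After op 6 [order #5] market_sell(qty=8): fills=#1x#5:6@98; bids=[-] asks=[#3:9@104 #4:8@105]
After op 7 [order #6] limit_buy(price=95, qty=8): fills=none; bids=[#6:8@95] asks=[#3:9@104 #4:8@105]
After op 8 [order #7] limit_sell(price=101, qty=6): fills=none; bids=[#6:8@95] asks=[#7:6@101 #3:9@104 #4:8@105]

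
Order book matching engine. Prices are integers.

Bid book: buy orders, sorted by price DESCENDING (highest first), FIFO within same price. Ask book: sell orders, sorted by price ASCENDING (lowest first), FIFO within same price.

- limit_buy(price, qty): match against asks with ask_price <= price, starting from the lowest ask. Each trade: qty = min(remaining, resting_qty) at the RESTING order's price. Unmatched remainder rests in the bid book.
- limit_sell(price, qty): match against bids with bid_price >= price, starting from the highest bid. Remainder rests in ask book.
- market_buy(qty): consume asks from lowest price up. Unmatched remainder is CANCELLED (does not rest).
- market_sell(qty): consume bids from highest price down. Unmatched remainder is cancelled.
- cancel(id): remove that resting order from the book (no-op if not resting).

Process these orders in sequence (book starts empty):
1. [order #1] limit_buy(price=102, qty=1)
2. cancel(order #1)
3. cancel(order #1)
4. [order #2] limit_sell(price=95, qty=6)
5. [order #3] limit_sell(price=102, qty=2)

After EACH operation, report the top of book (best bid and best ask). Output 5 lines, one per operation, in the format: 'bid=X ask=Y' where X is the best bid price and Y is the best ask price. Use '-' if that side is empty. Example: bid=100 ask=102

Answer: bid=102 ask=-
bid=- ask=-
bid=- ask=-
bid=- ask=95
bid=- ask=95

Derivation:
After op 1 [order #1] limit_buy(price=102, qty=1): fills=none; bids=[#1:1@102] asks=[-]
After op 2 cancel(order #1): fills=none; bids=[-] asks=[-]
After op 3 cancel(order #1): fills=none; bids=[-] asks=[-]
After op 4 [order #2] limit_sell(price=95, qty=6): fills=none; bids=[-] asks=[#2:6@95]
After op 5 [order #3] limit_sell(price=102, qty=2): fills=none; bids=[-] asks=[#2:6@95 #3:2@102]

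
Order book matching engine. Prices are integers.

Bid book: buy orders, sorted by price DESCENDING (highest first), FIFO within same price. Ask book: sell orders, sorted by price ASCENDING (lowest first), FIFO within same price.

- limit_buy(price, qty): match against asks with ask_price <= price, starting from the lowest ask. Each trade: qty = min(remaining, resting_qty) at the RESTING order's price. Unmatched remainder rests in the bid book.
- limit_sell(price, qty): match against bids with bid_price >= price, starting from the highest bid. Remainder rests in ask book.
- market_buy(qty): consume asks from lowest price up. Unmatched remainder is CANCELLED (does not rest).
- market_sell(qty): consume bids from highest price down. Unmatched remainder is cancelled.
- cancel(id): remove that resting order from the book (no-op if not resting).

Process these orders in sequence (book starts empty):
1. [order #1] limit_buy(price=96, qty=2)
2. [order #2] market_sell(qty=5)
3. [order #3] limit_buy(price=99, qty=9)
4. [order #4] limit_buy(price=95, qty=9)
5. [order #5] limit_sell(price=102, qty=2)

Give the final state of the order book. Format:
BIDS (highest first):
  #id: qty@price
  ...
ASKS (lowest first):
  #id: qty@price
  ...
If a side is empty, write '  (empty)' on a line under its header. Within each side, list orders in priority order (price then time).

After op 1 [order #1] limit_buy(price=96, qty=2): fills=none; bids=[#1:2@96] asks=[-]
After op 2 [order #2] market_sell(qty=5): fills=#1x#2:2@96; bids=[-] asks=[-]
After op 3 [order #3] limit_buy(price=99, qty=9): fills=none; bids=[#3:9@99] asks=[-]
After op 4 [order #4] limit_buy(price=95, qty=9): fills=none; bids=[#3:9@99 #4:9@95] asks=[-]
After op 5 [order #5] limit_sell(price=102, qty=2): fills=none; bids=[#3:9@99 #4:9@95] asks=[#5:2@102]

Answer: BIDS (highest first):
  #3: 9@99
  #4: 9@95
ASKS (lowest first):
  #5: 2@102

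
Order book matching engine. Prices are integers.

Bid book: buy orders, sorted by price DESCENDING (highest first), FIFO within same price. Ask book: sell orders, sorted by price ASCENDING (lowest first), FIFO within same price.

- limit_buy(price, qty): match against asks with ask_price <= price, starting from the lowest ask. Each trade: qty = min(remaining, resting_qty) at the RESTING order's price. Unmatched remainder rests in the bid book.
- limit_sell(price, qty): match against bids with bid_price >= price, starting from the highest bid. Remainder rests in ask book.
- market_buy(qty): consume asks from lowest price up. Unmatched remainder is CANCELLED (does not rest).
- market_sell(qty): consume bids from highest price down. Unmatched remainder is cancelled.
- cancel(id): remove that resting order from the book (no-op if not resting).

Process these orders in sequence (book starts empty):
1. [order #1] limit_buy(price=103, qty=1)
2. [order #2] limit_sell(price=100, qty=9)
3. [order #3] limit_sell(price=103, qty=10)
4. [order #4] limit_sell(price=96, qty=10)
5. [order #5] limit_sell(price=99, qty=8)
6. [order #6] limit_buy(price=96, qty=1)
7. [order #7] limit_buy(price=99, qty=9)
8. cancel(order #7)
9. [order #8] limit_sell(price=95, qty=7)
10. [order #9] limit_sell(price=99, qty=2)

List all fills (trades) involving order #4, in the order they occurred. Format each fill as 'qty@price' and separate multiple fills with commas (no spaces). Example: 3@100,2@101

Answer: 1@96,9@96

Derivation:
After op 1 [order #1] limit_buy(price=103, qty=1): fills=none; bids=[#1:1@103] asks=[-]
After op 2 [order #2] limit_sell(price=100, qty=9): fills=#1x#2:1@103; bids=[-] asks=[#2:8@100]
After op 3 [order #3] limit_sell(price=103, qty=10): fills=none; bids=[-] asks=[#2:8@100 #3:10@103]
After op 4 [order #4] limit_sell(price=96, qty=10): fills=none; bids=[-] asks=[#4:10@96 #2:8@100 #3:10@103]
After op 5 [order #5] limit_sell(price=99, qty=8): fills=none; bids=[-] asks=[#4:10@96 #5:8@99 #2:8@100 #3:10@103]
After op 6 [order #6] limit_buy(price=96, qty=1): fills=#6x#4:1@96; bids=[-] asks=[#4:9@96 #5:8@99 #2:8@100 #3:10@103]
After op 7 [order #7] limit_buy(price=99, qty=9): fills=#7x#4:9@96; bids=[-] asks=[#5:8@99 #2:8@100 #3:10@103]
After op 8 cancel(order #7): fills=none; bids=[-] asks=[#5:8@99 #2:8@100 #3:10@103]
After op 9 [order #8] limit_sell(price=95, qty=7): fills=none; bids=[-] asks=[#8:7@95 #5:8@99 #2:8@100 #3:10@103]
After op 10 [order #9] limit_sell(price=99, qty=2): fills=none; bids=[-] asks=[#8:7@95 #5:8@99 #9:2@99 #2:8@100 #3:10@103]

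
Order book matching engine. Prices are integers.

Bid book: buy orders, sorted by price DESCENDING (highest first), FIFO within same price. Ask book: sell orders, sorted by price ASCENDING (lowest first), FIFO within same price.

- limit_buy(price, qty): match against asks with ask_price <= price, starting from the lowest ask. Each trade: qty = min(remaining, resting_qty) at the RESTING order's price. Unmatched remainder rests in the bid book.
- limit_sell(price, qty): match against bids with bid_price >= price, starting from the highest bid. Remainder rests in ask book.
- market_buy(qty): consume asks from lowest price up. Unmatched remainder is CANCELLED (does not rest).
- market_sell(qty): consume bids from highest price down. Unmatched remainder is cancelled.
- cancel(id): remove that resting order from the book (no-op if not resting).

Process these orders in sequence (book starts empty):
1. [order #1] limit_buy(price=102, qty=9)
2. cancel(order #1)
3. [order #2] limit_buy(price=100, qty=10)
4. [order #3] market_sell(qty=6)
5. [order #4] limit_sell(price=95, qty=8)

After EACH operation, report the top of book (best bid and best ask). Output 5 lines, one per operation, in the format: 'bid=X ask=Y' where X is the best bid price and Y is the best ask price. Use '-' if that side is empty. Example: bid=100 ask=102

Answer: bid=102 ask=-
bid=- ask=-
bid=100 ask=-
bid=100 ask=-
bid=- ask=95

Derivation:
After op 1 [order #1] limit_buy(price=102, qty=9): fills=none; bids=[#1:9@102] asks=[-]
After op 2 cancel(order #1): fills=none; bids=[-] asks=[-]
After op 3 [order #2] limit_buy(price=100, qty=10): fills=none; bids=[#2:10@100] asks=[-]
After op 4 [order #3] market_sell(qty=6): fills=#2x#3:6@100; bids=[#2:4@100] asks=[-]
After op 5 [order #4] limit_sell(price=95, qty=8): fills=#2x#4:4@100; bids=[-] asks=[#4:4@95]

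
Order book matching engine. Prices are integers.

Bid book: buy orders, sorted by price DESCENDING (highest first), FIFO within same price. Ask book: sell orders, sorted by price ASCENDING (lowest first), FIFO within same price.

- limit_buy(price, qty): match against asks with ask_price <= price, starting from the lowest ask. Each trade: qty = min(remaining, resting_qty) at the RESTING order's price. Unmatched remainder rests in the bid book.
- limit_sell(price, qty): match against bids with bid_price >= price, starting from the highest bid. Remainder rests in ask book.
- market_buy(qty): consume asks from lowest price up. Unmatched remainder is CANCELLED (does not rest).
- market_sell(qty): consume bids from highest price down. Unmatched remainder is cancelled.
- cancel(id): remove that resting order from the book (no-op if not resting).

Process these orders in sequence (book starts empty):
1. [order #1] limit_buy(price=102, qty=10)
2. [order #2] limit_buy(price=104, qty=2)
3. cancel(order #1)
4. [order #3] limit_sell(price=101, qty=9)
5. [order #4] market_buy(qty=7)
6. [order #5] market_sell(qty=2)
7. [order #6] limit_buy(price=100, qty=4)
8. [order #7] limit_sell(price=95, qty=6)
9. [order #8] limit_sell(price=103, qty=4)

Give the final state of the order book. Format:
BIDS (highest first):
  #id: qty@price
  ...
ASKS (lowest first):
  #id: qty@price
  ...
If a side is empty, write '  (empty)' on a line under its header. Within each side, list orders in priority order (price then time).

Answer: BIDS (highest first):
  (empty)
ASKS (lowest first):
  #7: 2@95
  #8: 4@103

Derivation:
After op 1 [order #1] limit_buy(price=102, qty=10): fills=none; bids=[#1:10@102] asks=[-]
After op 2 [order #2] limit_buy(price=104, qty=2): fills=none; bids=[#2:2@104 #1:10@102] asks=[-]
After op 3 cancel(order #1): fills=none; bids=[#2:2@104] asks=[-]
After op 4 [order #3] limit_sell(price=101, qty=9): fills=#2x#3:2@104; bids=[-] asks=[#3:7@101]
After op 5 [order #4] market_buy(qty=7): fills=#4x#3:7@101; bids=[-] asks=[-]
After op 6 [order #5] market_sell(qty=2): fills=none; bids=[-] asks=[-]
After op 7 [order #6] limit_buy(price=100, qty=4): fills=none; bids=[#6:4@100] asks=[-]
After op 8 [order #7] limit_sell(price=95, qty=6): fills=#6x#7:4@100; bids=[-] asks=[#7:2@95]
After op 9 [order #8] limit_sell(price=103, qty=4): fills=none; bids=[-] asks=[#7:2@95 #8:4@103]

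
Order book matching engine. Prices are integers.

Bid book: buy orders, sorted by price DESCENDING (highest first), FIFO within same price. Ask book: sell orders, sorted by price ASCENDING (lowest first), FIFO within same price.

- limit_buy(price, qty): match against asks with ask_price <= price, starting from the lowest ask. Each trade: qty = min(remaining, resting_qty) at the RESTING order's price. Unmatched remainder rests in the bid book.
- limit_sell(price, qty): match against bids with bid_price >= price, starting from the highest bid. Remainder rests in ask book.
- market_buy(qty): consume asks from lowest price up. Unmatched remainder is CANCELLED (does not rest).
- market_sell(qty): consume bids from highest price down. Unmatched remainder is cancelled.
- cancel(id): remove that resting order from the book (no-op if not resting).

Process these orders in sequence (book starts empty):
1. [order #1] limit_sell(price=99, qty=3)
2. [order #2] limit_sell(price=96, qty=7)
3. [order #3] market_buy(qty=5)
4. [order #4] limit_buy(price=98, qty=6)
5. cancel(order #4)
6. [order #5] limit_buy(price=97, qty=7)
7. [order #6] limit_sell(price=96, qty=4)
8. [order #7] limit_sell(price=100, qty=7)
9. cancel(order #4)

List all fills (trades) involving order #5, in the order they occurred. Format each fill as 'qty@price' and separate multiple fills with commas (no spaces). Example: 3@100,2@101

After op 1 [order #1] limit_sell(price=99, qty=3): fills=none; bids=[-] asks=[#1:3@99]
After op 2 [order #2] limit_sell(price=96, qty=7): fills=none; bids=[-] asks=[#2:7@96 #1:3@99]
After op 3 [order #3] market_buy(qty=5): fills=#3x#2:5@96; bids=[-] asks=[#2:2@96 #1:3@99]
After op 4 [order #4] limit_buy(price=98, qty=6): fills=#4x#2:2@96; bids=[#4:4@98] asks=[#1:3@99]
After op 5 cancel(order #4): fills=none; bids=[-] asks=[#1:3@99]
After op 6 [order #5] limit_buy(price=97, qty=7): fills=none; bids=[#5:7@97] asks=[#1:3@99]
After op 7 [order #6] limit_sell(price=96, qty=4): fills=#5x#6:4@97; bids=[#5:3@97] asks=[#1:3@99]
After op 8 [order #7] limit_sell(price=100, qty=7): fills=none; bids=[#5:3@97] asks=[#1:3@99 #7:7@100]
After op 9 cancel(order #4): fills=none; bids=[#5:3@97] asks=[#1:3@99 #7:7@100]

Answer: 4@97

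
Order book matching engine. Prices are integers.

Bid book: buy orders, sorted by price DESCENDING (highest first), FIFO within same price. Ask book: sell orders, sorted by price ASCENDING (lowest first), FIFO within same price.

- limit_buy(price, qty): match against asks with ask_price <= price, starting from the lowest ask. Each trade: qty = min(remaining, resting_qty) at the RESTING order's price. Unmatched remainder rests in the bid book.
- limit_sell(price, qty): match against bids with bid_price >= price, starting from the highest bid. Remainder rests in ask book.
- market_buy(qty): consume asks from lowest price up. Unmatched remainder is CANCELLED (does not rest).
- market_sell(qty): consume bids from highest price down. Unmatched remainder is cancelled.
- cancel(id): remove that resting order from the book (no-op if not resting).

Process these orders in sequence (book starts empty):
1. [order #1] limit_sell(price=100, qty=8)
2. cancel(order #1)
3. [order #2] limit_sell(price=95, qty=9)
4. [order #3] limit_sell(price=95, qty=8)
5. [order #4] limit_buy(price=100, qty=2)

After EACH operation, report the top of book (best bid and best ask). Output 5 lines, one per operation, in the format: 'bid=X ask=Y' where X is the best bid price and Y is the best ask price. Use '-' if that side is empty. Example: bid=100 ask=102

After op 1 [order #1] limit_sell(price=100, qty=8): fills=none; bids=[-] asks=[#1:8@100]
After op 2 cancel(order #1): fills=none; bids=[-] asks=[-]
After op 3 [order #2] limit_sell(price=95, qty=9): fills=none; bids=[-] asks=[#2:9@95]
After op 4 [order #3] limit_sell(price=95, qty=8): fills=none; bids=[-] asks=[#2:9@95 #3:8@95]
After op 5 [order #4] limit_buy(price=100, qty=2): fills=#4x#2:2@95; bids=[-] asks=[#2:7@95 #3:8@95]

Answer: bid=- ask=100
bid=- ask=-
bid=- ask=95
bid=- ask=95
bid=- ask=95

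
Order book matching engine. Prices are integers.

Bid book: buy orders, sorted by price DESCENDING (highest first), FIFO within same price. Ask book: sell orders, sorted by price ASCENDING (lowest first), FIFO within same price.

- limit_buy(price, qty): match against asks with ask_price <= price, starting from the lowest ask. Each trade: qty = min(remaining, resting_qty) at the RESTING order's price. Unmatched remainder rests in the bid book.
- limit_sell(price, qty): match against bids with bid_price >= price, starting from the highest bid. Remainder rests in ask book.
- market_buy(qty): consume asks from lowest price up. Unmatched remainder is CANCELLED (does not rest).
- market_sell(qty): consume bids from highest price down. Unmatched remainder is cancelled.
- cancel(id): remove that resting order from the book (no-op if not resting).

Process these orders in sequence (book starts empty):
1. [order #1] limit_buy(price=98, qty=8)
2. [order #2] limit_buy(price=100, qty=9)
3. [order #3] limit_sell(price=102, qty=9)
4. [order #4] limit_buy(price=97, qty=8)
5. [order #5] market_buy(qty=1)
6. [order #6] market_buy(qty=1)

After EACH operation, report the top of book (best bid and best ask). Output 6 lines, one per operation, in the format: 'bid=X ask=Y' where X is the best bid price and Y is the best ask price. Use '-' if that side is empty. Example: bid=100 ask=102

Answer: bid=98 ask=-
bid=100 ask=-
bid=100 ask=102
bid=100 ask=102
bid=100 ask=102
bid=100 ask=102

Derivation:
After op 1 [order #1] limit_buy(price=98, qty=8): fills=none; bids=[#1:8@98] asks=[-]
After op 2 [order #2] limit_buy(price=100, qty=9): fills=none; bids=[#2:9@100 #1:8@98] asks=[-]
After op 3 [order #3] limit_sell(price=102, qty=9): fills=none; bids=[#2:9@100 #1:8@98] asks=[#3:9@102]
After op 4 [order #4] limit_buy(price=97, qty=8): fills=none; bids=[#2:9@100 #1:8@98 #4:8@97] asks=[#3:9@102]
After op 5 [order #5] market_buy(qty=1): fills=#5x#3:1@102; bids=[#2:9@100 #1:8@98 #4:8@97] asks=[#3:8@102]
After op 6 [order #6] market_buy(qty=1): fills=#6x#3:1@102; bids=[#2:9@100 #1:8@98 #4:8@97] asks=[#3:7@102]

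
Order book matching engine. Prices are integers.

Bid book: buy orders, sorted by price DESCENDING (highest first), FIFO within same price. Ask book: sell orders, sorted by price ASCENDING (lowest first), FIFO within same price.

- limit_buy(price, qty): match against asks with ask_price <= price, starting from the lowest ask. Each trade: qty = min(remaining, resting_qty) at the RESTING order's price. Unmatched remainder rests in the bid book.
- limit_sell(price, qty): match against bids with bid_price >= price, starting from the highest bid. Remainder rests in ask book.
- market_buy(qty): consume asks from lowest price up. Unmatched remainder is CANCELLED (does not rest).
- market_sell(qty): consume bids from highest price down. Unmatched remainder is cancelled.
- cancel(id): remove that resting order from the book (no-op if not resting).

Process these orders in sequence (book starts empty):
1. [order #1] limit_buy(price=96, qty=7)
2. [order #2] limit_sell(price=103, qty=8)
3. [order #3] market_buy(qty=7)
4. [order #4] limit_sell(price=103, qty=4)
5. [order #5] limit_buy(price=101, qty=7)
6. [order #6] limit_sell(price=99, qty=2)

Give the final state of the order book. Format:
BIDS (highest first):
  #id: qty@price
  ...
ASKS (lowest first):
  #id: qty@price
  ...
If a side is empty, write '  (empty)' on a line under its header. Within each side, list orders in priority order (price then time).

After op 1 [order #1] limit_buy(price=96, qty=7): fills=none; bids=[#1:7@96] asks=[-]
After op 2 [order #2] limit_sell(price=103, qty=8): fills=none; bids=[#1:7@96] asks=[#2:8@103]
After op 3 [order #3] market_buy(qty=7): fills=#3x#2:7@103; bids=[#1:7@96] asks=[#2:1@103]
After op 4 [order #4] limit_sell(price=103, qty=4): fills=none; bids=[#1:7@96] asks=[#2:1@103 #4:4@103]
After op 5 [order #5] limit_buy(price=101, qty=7): fills=none; bids=[#5:7@101 #1:7@96] asks=[#2:1@103 #4:4@103]
After op 6 [order #6] limit_sell(price=99, qty=2): fills=#5x#6:2@101; bids=[#5:5@101 #1:7@96] asks=[#2:1@103 #4:4@103]

Answer: BIDS (highest first):
  #5: 5@101
  #1: 7@96
ASKS (lowest first):
  #2: 1@103
  #4: 4@103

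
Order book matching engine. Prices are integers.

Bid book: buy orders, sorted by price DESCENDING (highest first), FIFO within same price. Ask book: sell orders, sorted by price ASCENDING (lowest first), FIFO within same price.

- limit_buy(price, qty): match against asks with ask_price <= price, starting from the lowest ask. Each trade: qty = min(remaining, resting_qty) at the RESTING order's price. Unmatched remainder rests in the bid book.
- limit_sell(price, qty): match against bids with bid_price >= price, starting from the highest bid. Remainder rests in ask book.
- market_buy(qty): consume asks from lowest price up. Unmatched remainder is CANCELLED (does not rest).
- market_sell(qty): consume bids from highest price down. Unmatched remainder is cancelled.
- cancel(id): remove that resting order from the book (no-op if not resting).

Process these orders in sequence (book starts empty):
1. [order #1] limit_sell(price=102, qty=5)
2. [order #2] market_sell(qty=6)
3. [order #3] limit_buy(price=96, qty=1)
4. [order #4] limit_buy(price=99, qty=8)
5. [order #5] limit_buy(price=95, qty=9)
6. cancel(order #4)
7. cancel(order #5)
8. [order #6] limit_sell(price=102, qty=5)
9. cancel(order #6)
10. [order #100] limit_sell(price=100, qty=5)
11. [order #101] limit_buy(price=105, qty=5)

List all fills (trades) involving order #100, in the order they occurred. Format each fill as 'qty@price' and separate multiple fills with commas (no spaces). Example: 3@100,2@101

After op 1 [order #1] limit_sell(price=102, qty=5): fills=none; bids=[-] asks=[#1:5@102]
After op 2 [order #2] market_sell(qty=6): fills=none; bids=[-] asks=[#1:5@102]
After op 3 [order #3] limit_buy(price=96, qty=1): fills=none; bids=[#3:1@96] asks=[#1:5@102]
After op 4 [order #4] limit_buy(price=99, qty=8): fills=none; bids=[#4:8@99 #3:1@96] asks=[#1:5@102]
After op 5 [order #5] limit_buy(price=95, qty=9): fills=none; bids=[#4:8@99 #3:1@96 #5:9@95] asks=[#1:5@102]
After op 6 cancel(order #4): fills=none; bids=[#3:1@96 #5:9@95] asks=[#1:5@102]
After op 7 cancel(order #5): fills=none; bids=[#3:1@96] asks=[#1:5@102]
After op 8 [order #6] limit_sell(price=102, qty=5): fills=none; bids=[#3:1@96] asks=[#1:5@102 #6:5@102]
After op 9 cancel(order #6): fills=none; bids=[#3:1@96] asks=[#1:5@102]
After op 10 [order #100] limit_sell(price=100, qty=5): fills=none; bids=[#3:1@96] asks=[#100:5@100 #1:5@102]
After op 11 [order #101] limit_buy(price=105, qty=5): fills=#101x#100:5@100; bids=[#3:1@96] asks=[#1:5@102]

Answer: 5@100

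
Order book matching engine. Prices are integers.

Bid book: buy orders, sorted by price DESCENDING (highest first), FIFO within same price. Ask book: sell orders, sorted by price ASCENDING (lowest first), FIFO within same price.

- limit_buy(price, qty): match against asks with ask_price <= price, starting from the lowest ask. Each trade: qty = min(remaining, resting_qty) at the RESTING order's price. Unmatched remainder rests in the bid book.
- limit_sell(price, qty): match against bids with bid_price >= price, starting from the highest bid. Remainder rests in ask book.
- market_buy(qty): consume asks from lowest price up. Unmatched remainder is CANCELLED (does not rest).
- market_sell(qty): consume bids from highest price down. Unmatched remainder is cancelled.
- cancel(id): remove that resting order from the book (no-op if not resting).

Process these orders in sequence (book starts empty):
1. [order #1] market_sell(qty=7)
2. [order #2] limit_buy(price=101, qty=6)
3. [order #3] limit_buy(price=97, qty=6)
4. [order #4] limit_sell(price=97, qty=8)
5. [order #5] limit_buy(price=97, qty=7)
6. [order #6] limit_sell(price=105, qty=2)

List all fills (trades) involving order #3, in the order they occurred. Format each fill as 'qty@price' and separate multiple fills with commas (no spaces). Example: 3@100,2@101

Answer: 2@97

Derivation:
After op 1 [order #1] market_sell(qty=7): fills=none; bids=[-] asks=[-]
After op 2 [order #2] limit_buy(price=101, qty=6): fills=none; bids=[#2:6@101] asks=[-]
After op 3 [order #3] limit_buy(price=97, qty=6): fills=none; bids=[#2:6@101 #3:6@97] asks=[-]
After op 4 [order #4] limit_sell(price=97, qty=8): fills=#2x#4:6@101 #3x#4:2@97; bids=[#3:4@97] asks=[-]
After op 5 [order #5] limit_buy(price=97, qty=7): fills=none; bids=[#3:4@97 #5:7@97] asks=[-]
After op 6 [order #6] limit_sell(price=105, qty=2): fills=none; bids=[#3:4@97 #5:7@97] asks=[#6:2@105]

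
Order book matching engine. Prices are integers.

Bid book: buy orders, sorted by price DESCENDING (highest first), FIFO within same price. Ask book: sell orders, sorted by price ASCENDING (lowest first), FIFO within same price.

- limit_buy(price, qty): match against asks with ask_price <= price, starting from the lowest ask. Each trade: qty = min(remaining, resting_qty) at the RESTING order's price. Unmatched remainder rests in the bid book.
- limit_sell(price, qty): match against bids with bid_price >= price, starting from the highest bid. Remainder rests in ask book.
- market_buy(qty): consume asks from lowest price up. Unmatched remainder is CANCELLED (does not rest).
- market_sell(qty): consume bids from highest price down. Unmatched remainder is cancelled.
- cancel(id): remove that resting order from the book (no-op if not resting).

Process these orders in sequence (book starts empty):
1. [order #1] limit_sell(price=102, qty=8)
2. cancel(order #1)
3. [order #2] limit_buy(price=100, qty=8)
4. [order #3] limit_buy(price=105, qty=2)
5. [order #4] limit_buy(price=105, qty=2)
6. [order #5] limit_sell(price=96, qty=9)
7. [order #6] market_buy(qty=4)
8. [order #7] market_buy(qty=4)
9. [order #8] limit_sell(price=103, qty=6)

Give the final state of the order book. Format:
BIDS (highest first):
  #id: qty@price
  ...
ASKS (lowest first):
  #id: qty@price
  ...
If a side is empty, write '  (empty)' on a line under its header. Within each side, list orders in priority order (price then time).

Answer: BIDS (highest first):
  #2: 3@100
ASKS (lowest first):
  #8: 6@103

Derivation:
After op 1 [order #1] limit_sell(price=102, qty=8): fills=none; bids=[-] asks=[#1:8@102]
After op 2 cancel(order #1): fills=none; bids=[-] asks=[-]
After op 3 [order #2] limit_buy(price=100, qty=8): fills=none; bids=[#2:8@100] asks=[-]
After op 4 [order #3] limit_buy(price=105, qty=2): fills=none; bids=[#3:2@105 #2:8@100] asks=[-]
After op 5 [order #4] limit_buy(price=105, qty=2): fills=none; bids=[#3:2@105 #4:2@105 #2:8@100] asks=[-]
After op 6 [order #5] limit_sell(price=96, qty=9): fills=#3x#5:2@105 #4x#5:2@105 #2x#5:5@100; bids=[#2:3@100] asks=[-]
After op 7 [order #6] market_buy(qty=4): fills=none; bids=[#2:3@100] asks=[-]
After op 8 [order #7] market_buy(qty=4): fills=none; bids=[#2:3@100] asks=[-]
After op 9 [order #8] limit_sell(price=103, qty=6): fills=none; bids=[#2:3@100] asks=[#8:6@103]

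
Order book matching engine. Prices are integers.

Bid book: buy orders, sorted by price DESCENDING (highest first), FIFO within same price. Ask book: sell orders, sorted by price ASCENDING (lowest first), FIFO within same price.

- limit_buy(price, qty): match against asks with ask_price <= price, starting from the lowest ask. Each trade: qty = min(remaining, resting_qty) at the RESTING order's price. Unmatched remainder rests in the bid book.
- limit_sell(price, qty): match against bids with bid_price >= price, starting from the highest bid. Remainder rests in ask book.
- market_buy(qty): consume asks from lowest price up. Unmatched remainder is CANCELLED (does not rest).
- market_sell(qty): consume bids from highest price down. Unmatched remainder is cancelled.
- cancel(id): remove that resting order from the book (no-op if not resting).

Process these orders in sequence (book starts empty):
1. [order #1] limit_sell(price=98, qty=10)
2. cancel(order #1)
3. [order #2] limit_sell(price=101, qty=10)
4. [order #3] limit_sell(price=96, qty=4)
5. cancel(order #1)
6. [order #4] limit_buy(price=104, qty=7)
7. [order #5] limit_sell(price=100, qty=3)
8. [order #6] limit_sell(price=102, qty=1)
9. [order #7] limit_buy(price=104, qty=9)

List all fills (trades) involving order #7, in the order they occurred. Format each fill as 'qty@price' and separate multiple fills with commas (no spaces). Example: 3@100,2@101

After op 1 [order #1] limit_sell(price=98, qty=10): fills=none; bids=[-] asks=[#1:10@98]
After op 2 cancel(order #1): fills=none; bids=[-] asks=[-]
After op 3 [order #2] limit_sell(price=101, qty=10): fills=none; bids=[-] asks=[#2:10@101]
After op 4 [order #3] limit_sell(price=96, qty=4): fills=none; bids=[-] asks=[#3:4@96 #2:10@101]
After op 5 cancel(order #1): fills=none; bids=[-] asks=[#3:4@96 #2:10@101]
After op 6 [order #4] limit_buy(price=104, qty=7): fills=#4x#3:4@96 #4x#2:3@101; bids=[-] asks=[#2:7@101]
After op 7 [order #5] limit_sell(price=100, qty=3): fills=none; bids=[-] asks=[#5:3@100 #2:7@101]
After op 8 [order #6] limit_sell(price=102, qty=1): fills=none; bids=[-] asks=[#5:3@100 #2:7@101 #6:1@102]
After op 9 [order #7] limit_buy(price=104, qty=9): fills=#7x#5:3@100 #7x#2:6@101; bids=[-] asks=[#2:1@101 #6:1@102]

Answer: 3@100,6@101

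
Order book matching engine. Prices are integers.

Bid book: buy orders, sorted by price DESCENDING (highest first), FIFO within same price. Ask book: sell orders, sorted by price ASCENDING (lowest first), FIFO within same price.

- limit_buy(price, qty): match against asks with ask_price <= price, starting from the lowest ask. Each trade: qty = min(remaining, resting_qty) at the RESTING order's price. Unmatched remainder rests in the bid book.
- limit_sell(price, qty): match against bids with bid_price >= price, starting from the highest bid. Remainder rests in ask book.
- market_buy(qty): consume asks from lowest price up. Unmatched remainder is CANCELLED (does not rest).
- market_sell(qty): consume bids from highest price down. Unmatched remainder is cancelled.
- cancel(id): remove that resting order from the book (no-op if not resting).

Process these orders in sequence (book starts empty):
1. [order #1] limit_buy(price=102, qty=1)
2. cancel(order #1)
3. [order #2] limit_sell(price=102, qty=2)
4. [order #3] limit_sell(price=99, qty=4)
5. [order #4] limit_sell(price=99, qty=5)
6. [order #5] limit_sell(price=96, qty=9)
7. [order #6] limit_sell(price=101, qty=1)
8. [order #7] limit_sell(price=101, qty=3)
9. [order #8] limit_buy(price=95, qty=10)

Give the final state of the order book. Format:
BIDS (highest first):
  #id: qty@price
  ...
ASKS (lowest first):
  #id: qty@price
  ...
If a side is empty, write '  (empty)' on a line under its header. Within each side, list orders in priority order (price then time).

Answer: BIDS (highest first):
  #8: 10@95
ASKS (lowest first):
  #5: 9@96
  #3: 4@99
  #4: 5@99
  #6: 1@101
  #7: 3@101
  #2: 2@102

Derivation:
After op 1 [order #1] limit_buy(price=102, qty=1): fills=none; bids=[#1:1@102] asks=[-]
After op 2 cancel(order #1): fills=none; bids=[-] asks=[-]
After op 3 [order #2] limit_sell(price=102, qty=2): fills=none; bids=[-] asks=[#2:2@102]
After op 4 [order #3] limit_sell(price=99, qty=4): fills=none; bids=[-] asks=[#3:4@99 #2:2@102]
After op 5 [order #4] limit_sell(price=99, qty=5): fills=none; bids=[-] asks=[#3:4@99 #4:5@99 #2:2@102]
After op 6 [order #5] limit_sell(price=96, qty=9): fills=none; bids=[-] asks=[#5:9@96 #3:4@99 #4:5@99 #2:2@102]
After op 7 [order #6] limit_sell(price=101, qty=1): fills=none; bids=[-] asks=[#5:9@96 #3:4@99 #4:5@99 #6:1@101 #2:2@102]
After op 8 [order #7] limit_sell(price=101, qty=3): fills=none; bids=[-] asks=[#5:9@96 #3:4@99 #4:5@99 #6:1@101 #7:3@101 #2:2@102]
After op 9 [order #8] limit_buy(price=95, qty=10): fills=none; bids=[#8:10@95] asks=[#5:9@96 #3:4@99 #4:5@99 #6:1@101 #7:3@101 #2:2@102]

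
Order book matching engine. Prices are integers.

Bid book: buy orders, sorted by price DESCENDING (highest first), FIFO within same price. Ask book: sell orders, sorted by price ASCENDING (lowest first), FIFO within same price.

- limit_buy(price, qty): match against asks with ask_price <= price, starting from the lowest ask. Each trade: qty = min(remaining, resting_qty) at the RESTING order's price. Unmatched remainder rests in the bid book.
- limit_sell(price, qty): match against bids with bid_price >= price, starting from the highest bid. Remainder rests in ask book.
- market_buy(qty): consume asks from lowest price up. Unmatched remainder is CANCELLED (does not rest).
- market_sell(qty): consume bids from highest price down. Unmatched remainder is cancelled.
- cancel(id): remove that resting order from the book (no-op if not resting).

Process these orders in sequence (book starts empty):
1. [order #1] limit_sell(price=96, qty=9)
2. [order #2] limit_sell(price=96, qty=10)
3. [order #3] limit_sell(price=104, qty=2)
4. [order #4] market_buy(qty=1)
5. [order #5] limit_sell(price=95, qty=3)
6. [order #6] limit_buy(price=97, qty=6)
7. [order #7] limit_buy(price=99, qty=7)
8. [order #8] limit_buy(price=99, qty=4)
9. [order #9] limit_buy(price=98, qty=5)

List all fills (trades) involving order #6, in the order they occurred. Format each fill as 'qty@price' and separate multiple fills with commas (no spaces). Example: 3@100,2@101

After op 1 [order #1] limit_sell(price=96, qty=9): fills=none; bids=[-] asks=[#1:9@96]
After op 2 [order #2] limit_sell(price=96, qty=10): fills=none; bids=[-] asks=[#1:9@96 #2:10@96]
After op 3 [order #3] limit_sell(price=104, qty=2): fills=none; bids=[-] asks=[#1:9@96 #2:10@96 #3:2@104]
After op 4 [order #4] market_buy(qty=1): fills=#4x#1:1@96; bids=[-] asks=[#1:8@96 #2:10@96 #3:2@104]
After op 5 [order #5] limit_sell(price=95, qty=3): fills=none; bids=[-] asks=[#5:3@95 #1:8@96 #2:10@96 #3:2@104]
After op 6 [order #6] limit_buy(price=97, qty=6): fills=#6x#5:3@95 #6x#1:3@96; bids=[-] asks=[#1:5@96 #2:10@96 #3:2@104]
After op 7 [order #7] limit_buy(price=99, qty=7): fills=#7x#1:5@96 #7x#2:2@96; bids=[-] asks=[#2:8@96 #3:2@104]
After op 8 [order #8] limit_buy(price=99, qty=4): fills=#8x#2:4@96; bids=[-] asks=[#2:4@96 #3:2@104]
After op 9 [order #9] limit_buy(price=98, qty=5): fills=#9x#2:4@96; bids=[#9:1@98] asks=[#3:2@104]

Answer: 3@95,3@96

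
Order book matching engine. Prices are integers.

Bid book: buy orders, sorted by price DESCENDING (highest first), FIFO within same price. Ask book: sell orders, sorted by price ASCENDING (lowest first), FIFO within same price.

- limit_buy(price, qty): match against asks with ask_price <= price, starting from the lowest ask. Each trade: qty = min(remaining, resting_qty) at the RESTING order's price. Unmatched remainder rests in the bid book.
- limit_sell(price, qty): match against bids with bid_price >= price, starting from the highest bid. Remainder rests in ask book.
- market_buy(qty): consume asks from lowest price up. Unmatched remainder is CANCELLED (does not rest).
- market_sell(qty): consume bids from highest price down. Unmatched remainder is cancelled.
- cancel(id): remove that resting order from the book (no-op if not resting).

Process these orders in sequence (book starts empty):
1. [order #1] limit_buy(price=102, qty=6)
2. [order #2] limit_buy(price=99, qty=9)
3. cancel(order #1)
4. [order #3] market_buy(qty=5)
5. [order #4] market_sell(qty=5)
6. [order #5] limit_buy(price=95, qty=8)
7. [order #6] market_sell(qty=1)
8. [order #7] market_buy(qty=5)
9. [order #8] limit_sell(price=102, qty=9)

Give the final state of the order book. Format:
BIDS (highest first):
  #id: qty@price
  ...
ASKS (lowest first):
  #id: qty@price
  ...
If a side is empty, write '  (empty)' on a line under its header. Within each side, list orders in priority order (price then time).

Answer: BIDS (highest first):
  #2: 3@99
  #5: 8@95
ASKS (lowest first):
  #8: 9@102

Derivation:
After op 1 [order #1] limit_buy(price=102, qty=6): fills=none; bids=[#1:6@102] asks=[-]
After op 2 [order #2] limit_buy(price=99, qty=9): fills=none; bids=[#1:6@102 #2:9@99] asks=[-]
After op 3 cancel(order #1): fills=none; bids=[#2:9@99] asks=[-]
After op 4 [order #3] market_buy(qty=5): fills=none; bids=[#2:9@99] asks=[-]
After op 5 [order #4] market_sell(qty=5): fills=#2x#4:5@99; bids=[#2:4@99] asks=[-]
After op 6 [order #5] limit_buy(price=95, qty=8): fills=none; bids=[#2:4@99 #5:8@95] asks=[-]
After op 7 [order #6] market_sell(qty=1): fills=#2x#6:1@99; bids=[#2:3@99 #5:8@95] asks=[-]
After op 8 [order #7] market_buy(qty=5): fills=none; bids=[#2:3@99 #5:8@95] asks=[-]
After op 9 [order #8] limit_sell(price=102, qty=9): fills=none; bids=[#2:3@99 #5:8@95] asks=[#8:9@102]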